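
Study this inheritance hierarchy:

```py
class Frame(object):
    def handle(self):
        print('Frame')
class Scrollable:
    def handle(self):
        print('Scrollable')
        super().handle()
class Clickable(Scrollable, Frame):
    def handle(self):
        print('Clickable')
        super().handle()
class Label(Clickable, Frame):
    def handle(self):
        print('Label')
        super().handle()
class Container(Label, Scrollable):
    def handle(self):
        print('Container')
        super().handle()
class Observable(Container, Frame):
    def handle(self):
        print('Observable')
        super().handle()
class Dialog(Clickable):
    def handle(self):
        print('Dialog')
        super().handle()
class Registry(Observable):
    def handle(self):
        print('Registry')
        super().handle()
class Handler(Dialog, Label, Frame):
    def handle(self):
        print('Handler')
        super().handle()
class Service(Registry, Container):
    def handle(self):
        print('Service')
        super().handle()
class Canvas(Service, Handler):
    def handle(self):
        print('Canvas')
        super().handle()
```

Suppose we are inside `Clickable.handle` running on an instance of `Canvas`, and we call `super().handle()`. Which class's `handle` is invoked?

Scrollable

L[Canvas] = Canvas + merge(L[Service], L[Handler], [Service Handler])
  take Service:  [Service Registry Observable Container Label Clickable Scrollable Frame object] + [Handler Dialog Label Clickable Scrollable Frame object] + [Service Handler]
  take Registry:  [Registry Observable Container Label Clickable Scrollable Frame object] + [Handler Dialog Label Clickable Scrollable Frame object] + [Handler]
  take Observable:  [Observable Container Label Clickable Scrollable Frame object] + [Handler Dialog Label Clickable Scrollable Frame object] + [Handler]
  take Container:  [Container Label Clickable Scrollable Frame object] + [Handler Dialog Label Clickable Scrollable Frame object] + [Handler]
  take Handler:  [Label Clickable Scrollable Frame object] + [Handler Dialog Label Clickable Scrollable Frame object] + [Handler]
  take Dialog:  [Label Clickable Scrollable Frame object] + [Dialog Label Clickable Scrollable Frame object]
  take Label:  [Label Clickable Scrollable Frame object] + [Label Clickable Scrollable Frame object]
  take Clickable:  [Clickable Scrollable Frame object] + [Clickable Scrollable Frame object]
  take Scrollable:  [Scrollable Frame object] + [Scrollable Frame object]
  take Frame:  [Frame object] + [Frame object]
  take object:  [object] + [object]
MRO: Canvas Service Registry Observable Container Handler Dialog Label Clickable Scrollable Frame object
super() in Clickable.handle on a Canvas instance goes to the class after Clickable in Canvas's MRO: Scrollable.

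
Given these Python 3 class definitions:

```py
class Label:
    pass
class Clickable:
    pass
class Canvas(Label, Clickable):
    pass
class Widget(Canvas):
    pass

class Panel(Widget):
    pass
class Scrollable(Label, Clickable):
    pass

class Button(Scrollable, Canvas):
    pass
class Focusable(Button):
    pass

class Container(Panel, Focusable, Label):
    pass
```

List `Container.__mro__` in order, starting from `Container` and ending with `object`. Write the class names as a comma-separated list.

Container, Panel, Widget, Focusable, Button, Scrollable, Canvas, Label, Clickable, object

L[Container] = Container + merge(L[Panel], L[Focusable], L[Label], [Panel Focusable Label])
  take Panel:  [Panel Widget Canvas Label Clickable object] + [Focusable Button Scrollable Canvas Label Clickable object] + [Label object] + [Panel Focusable Label]
  take Widget:  [Widget Canvas Label Clickable object] + [Focusable Button Scrollable Canvas Label Clickable object] + [Label object] + [Focusable Label]
  take Focusable:  [Canvas Label Clickable object] + [Focusable Button Scrollable Canvas Label Clickable object] + [Label object] + [Focusable Label]
  take Button:  [Canvas Label Clickable object] + [Button Scrollable Canvas Label Clickable object] + [Label object] + [Label]
  take Scrollable:  [Canvas Label Clickable object] + [Scrollable Canvas Label Clickable object] + [Label object] + [Label]
  take Canvas:  [Canvas Label Clickable object] + [Canvas Label Clickable object] + [Label object] + [Label]
  take Label:  [Label Clickable object] + [Label Clickable object] + [Label object] + [Label]
  take Clickable:  [Clickable object] + [Clickable object] + [object]
  take object:  [object] + [object] + [object]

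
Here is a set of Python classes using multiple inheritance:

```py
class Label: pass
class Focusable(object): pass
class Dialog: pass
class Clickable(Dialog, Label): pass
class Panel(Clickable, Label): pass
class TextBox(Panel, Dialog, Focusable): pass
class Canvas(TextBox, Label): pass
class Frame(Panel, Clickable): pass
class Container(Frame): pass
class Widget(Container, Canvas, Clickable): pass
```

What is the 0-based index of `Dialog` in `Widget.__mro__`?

7

L[Widget] = Widget + merge(L[Container], L[Canvas], L[Clickable], [Container Canvas Clickable])
  take Container:  [Container Frame Panel Clickable Dialog Label object] + [Canvas TextBox Panel Clickable Dialog Label Focusable object] + [Clickable Dialog Label object] + [Container Canvas Clickable]
  take Frame:  [Frame Panel Clickable Dialog Label object] + [Canvas TextBox Panel Clickable Dialog Label Focusable object] + [Clickable Dialog Label object] + [Canvas Clickable]
  take Canvas:  [Panel Clickable Dialog Label object] + [Canvas TextBox Panel Clickable Dialog Label Focusable object] + [Clickable Dialog Label object] + [Canvas Clickable]
  take TextBox:  [Panel Clickable Dialog Label object] + [TextBox Panel Clickable Dialog Label Focusable object] + [Clickable Dialog Label object] + [Clickable]
  take Panel:  [Panel Clickable Dialog Label object] + [Panel Clickable Dialog Label Focusable object] + [Clickable Dialog Label object] + [Clickable]
  take Clickable:  [Clickable Dialog Label object] + [Clickable Dialog Label Focusable object] + [Clickable Dialog Label object] + [Clickable]
  take Dialog:  [Dialog Label object] + [Dialog Label Focusable object] + [Dialog Label object]
  take Label:  [Label object] + [Label Focusable object] + [Label object]
  take Focusable:  [object] + [Focusable object] + [object]
  take object:  [object] + [object] + [object]
MRO: Widget Container Frame Canvas TextBox Panel Clickable Dialog Label Focusable object
Dialog sits at index 7.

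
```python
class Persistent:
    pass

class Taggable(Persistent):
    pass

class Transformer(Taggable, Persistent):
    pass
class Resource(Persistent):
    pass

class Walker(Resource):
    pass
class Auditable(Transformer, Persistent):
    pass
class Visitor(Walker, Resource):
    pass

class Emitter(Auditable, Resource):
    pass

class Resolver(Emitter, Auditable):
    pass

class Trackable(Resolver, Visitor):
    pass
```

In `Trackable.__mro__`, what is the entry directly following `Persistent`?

L[Trackable] = Trackable + merge(L[Resolver], L[Visitor], [Resolver Visitor])
  take Resolver:  [Resolver Emitter Auditable Transformer Taggable Resource Persistent object] + [Visitor Walker Resource Persistent object] + [Resolver Visitor]
  take Emitter:  [Emitter Auditable Transformer Taggable Resource Persistent object] + [Visitor Walker Resource Persistent object] + [Visitor]
  take Auditable:  [Auditable Transformer Taggable Resource Persistent object] + [Visitor Walker Resource Persistent object] + [Visitor]
  take Transformer:  [Transformer Taggable Resource Persistent object] + [Visitor Walker Resource Persistent object] + [Visitor]
  take Taggable:  [Taggable Resource Persistent object] + [Visitor Walker Resource Persistent object] + [Visitor]
  take Visitor:  [Resource Persistent object] + [Visitor Walker Resource Persistent object] + [Visitor]
  take Walker:  [Resource Persistent object] + [Walker Resource Persistent object]
  take Resource:  [Resource Persistent object] + [Resource Persistent object]
  take Persistent:  [Persistent object] + [Persistent object]
  take object:  [object] + [object]
MRO: Trackable Resolver Emitter Auditable Transformer Taggable Visitor Walker Resource Persistent object
Persistent is at position 9; next is object.

object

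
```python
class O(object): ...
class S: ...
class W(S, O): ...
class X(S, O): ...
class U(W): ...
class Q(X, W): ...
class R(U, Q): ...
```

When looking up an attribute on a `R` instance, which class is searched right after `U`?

Q

L[R] = R + merge(L[U], L[Q], [U Q])
  take U:  [U W S O object] + [Q X W S O object] + [U Q]
  take Q:  [W S O object] + [Q X W S O object] + [Q]
  take X:  [W S O object] + [X W S O object]
  take W:  [W S O object] + [W S O object]
  take S:  [S O object] + [S O object]
  take O:  [O object] + [O object]
  take object:  [object] + [object]
MRO: R U Q X W S O object
U is at position 1; next is Q.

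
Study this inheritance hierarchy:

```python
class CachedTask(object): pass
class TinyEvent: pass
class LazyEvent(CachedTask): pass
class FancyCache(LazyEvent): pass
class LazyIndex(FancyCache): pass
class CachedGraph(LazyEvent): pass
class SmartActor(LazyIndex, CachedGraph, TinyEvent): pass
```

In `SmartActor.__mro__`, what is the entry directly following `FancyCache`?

L[SmartActor] = SmartActor + merge(L[LazyIndex], L[CachedGraph], L[TinyEvent], [LazyIndex CachedGraph TinyEvent])
  take LazyIndex:  [LazyIndex FancyCache LazyEvent CachedTask object] + [CachedGraph LazyEvent CachedTask object] + [TinyEvent object] + [LazyIndex CachedGraph TinyEvent]
  take FancyCache:  [FancyCache LazyEvent CachedTask object] + [CachedGraph LazyEvent CachedTask object] + [TinyEvent object] + [CachedGraph TinyEvent]
  take CachedGraph:  [LazyEvent CachedTask object] + [CachedGraph LazyEvent CachedTask object] + [TinyEvent object] + [CachedGraph TinyEvent]
  take LazyEvent:  [LazyEvent CachedTask object] + [LazyEvent CachedTask object] + [TinyEvent object] + [TinyEvent]
  take CachedTask:  [CachedTask object] + [CachedTask object] + [TinyEvent object] + [TinyEvent]
  take TinyEvent:  [object] + [object] + [TinyEvent object] + [TinyEvent]
  take object:  [object] + [object] + [object]
MRO: SmartActor LazyIndex FancyCache CachedGraph LazyEvent CachedTask TinyEvent object
FancyCache is at position 2; next is CachedGraph.

CachedGraph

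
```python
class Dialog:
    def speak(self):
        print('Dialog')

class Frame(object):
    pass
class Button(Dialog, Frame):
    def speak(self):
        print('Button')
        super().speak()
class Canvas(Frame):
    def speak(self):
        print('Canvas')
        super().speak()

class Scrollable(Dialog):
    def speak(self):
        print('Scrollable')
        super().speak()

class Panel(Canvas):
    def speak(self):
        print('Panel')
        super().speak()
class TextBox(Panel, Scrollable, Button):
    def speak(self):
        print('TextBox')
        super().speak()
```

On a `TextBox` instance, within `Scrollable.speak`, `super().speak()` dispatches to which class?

L[TextBox] = TextBox + merge(L[Panel], L[Scrollable], L[Button], [Panel Scrollable Button])
  take Panel:  [Panel Canvas Frame object] + [Scrollable Dialog object] + [Button Dialog Frame object] + [Panel Scrollable Button]
  take Canvas:  [Canvas Frame object] + [Scrollable Dialog object] + [Button Dialog Frame object] + [Scrollable Button]
  take Scrollable:  [Frame object] + [Scrollable Dialog object] + [Button Dialog Frame object] + [Scrollable Button]
  take Button:  [Frame object] + [Dialog object] + [Button Dialog Frame object] + [Button]
  take Dialog:  [Frame object] + [Dialog object] + [Dialog Frame object]
  take Frame:  [Frame object] + [object] + [Frame object]
  take object:  [object] + [object] + [object]
MRO: TextBox Panel Canvas Scrollable Button Dialog Frame object
super() in Scrollable.speak on a TextBox instance goes to the class after Scrollable in TextBox's MRO: Button.

Button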